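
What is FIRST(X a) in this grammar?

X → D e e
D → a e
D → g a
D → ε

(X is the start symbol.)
FIRST sets of the non-terminals involved (from the grammar, by fixed-point iteration):
  FIRST(X) = { 'a', 'e', 'g' }

To compute FIRST(X a), process the symbols left to right:
Symbol X is a non-terminal. Add FIRST(X) \ {ε} = { 'a', 'e', 'g' }
X is not nullable (ε ∉ FIRST(X)), so stop here.
FIRST(X a) = { 'a', 'e', 'g' }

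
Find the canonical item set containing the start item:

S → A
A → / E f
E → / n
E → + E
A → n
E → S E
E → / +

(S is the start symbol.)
First, augment the grammar with S' → S
I₀ = CLOSURE({ [S' → . S] }):
  [S' → . S] has the dot before S: add [S → . A]
  [S → . A] has the dot before A: add [A → . / E f], [A → . n]
No further items can be added.

I₀ = { [A → . / E f], [A → . n], [S → . A], [S' → . S] }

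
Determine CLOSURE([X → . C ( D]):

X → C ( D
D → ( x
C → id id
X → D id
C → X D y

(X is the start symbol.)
{ [C → . X D y], [C → . id id], [D → . ( x], [X → . C ( D], [X → . D id] }

Start with: [X → . C ( D]
  [X → . C ( D] has the dot before C: add [C → . id id], [C → . X D y]
  [C → . X D y] has the dot before X: add [X → . D id]
  [X → . D id] has the dot before D: add [D → . ( x]
No further items can be added.

CLOSURE = { [C → . X D y], [C → . id id], [D → . ( x], [X → . C ( D], [X → . D id] }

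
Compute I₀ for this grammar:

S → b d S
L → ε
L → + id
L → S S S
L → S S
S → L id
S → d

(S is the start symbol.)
First, augment the grammar with S' → S
I₀ = CLOSURE({ [S' → . S] }):
  [S' → . S] has the dot before S: add [S → . b d S], [S → . L id], [S → . d]
  [S → . L id] has the dot before L: add [L → .], [L → . + id], [L → . S S S], [L → . S S]
No further items can be added.

I₀ = { [L → . + id], [L → . S S S], [L → . S S], [L → .], [S → . L id], [S → . b d S], [S → . d], [S' → . S] }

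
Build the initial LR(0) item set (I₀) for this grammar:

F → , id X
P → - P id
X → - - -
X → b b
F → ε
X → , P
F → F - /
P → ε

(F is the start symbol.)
First, augment the grammar with F' → F
I₀ = CLOSURE({ [F' → . F] }):
  [F' → . F] has the dot before F: add [F → . , id X], [F → .], [F → . F - /]
No further items can be added.

I₀ = { [F → . , id X], [F → . F - /], [F → .], [F' → . F] }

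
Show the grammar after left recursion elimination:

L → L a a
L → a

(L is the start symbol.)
L is directly left-recursive. The standard transformation for
  A → A α₁ | ... | A α_m | β₁ | ... | β_n
is
  A  → β₁ A' | ... | β_n A'
  A' → α₁ A' | ... | α_m A' | ε

L → a becomes L → a L'
L → L a a becomes L' → a a L'
Add L' → ε

Resulting grammar:
L → a L'
L' → a a L'
L' → ε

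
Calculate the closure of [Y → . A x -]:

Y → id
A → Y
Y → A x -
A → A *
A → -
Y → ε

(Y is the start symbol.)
{ [A → . -], [A → . A *], [A → . Y], [Y → . A x -], [Y → . id], [Y → .] }

Start with: [Y → . A x -]
  [Y → . A x -] has the dot before A: add [A → . Y], [A → . A *], [A → . -]
  [A → . Y] has the dot before Y: add [Y → . id], [Y → .]
No further items can be added.

CLOSURE = { [A → . -], [A → . A *], [A → . Y], [Y → . A x -], [Y → . id], [Y → .] }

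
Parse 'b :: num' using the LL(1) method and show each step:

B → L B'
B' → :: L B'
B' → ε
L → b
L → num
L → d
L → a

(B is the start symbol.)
Stack is shown with the top on the left.

Stack      Input       Action
-----------------------------
B $        b :: num $  output B → L B'
L B' $     b :: num $  output L → b
b B' $     b :: num $  match 'b'
B' $       :: num $    output B' → :: L B'
:: L B' $  :: num $    match '::'
L B' $     num $       output L → num
num B' $   num $       match 'num'
B' $       $           output B' → ε
$          $           accept

The string is accepted.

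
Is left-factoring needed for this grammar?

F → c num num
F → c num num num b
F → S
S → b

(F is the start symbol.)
Left-factoring is needed when two productions for the same non-terminal
share a common prefix on the right-hand side.

Productions for F:
  F → c num num
  F → c num num num b
  F → S

Found common prefix 'c num num' in productions for F

Answer: Yes, F has productions with common prefix 'c num num'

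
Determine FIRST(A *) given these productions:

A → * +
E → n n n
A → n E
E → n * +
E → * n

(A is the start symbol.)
FIRST sets of the non-terminals involved (from the grammar, by fixed-point iteration):
  FIRST(A) = { '*', 'n' }

To compute FIRST(A *), process the symbols left to right:
Symbol A is a non-terminal. Add FIRST(A) \ {ε} = { '*', 'n' }
A is not nullable (ε ∉ FIRST(A)), so stop here.
FIRST(A *) = { '*', 'n' }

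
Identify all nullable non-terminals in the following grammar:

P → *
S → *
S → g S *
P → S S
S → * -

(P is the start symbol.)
None

There are no ε-productions, so no non-terminal can derive ε.
No non-terminals are nullable.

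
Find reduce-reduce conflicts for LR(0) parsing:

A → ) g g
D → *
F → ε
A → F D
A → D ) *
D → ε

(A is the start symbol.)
Yes — I0: [D → .] vs [F → .]

A reduce-reduce conflict occurs when an LR(0) state has two complete items [A → α .] and [B → β .] — both call for a reduction, and with no lookahead the parser cannot choose between them.

Augment with A' → A and build the canonical LR(0) collection (I0 = CLOSURE({[A' → . A]}), then GOTO on every symbol after a dot until no new states appear). It has 11 states:
  I0: { [A → . ) g g], [A → . D ) *], [A → . F D], [A' → . A], [D → . *], [D → .], [F → .] }  — shift, 2 reduces
  I1: { [A → ) . g g] }  — shift
  I2: { [D → * .] }  — reduce
  I3: { [A' → A .] }  — accept
  I4: { [A → D . ) *] }  — shift
  I5: { [A → F . D], [D → . *], [D → .] }  — shift, reduce
  I6: { [A → F D .] }  — reduce
  I7: { [A → D ) . *] }  — shift
  I8: { [A → D ) * .] }  — reduce
  I9: { [A → ) g . g] }  — shift
  I10: { [A → ) g g .] }  — reduce

I0 contains complete items [D → .], [F → .] — reduce-reduce conflict.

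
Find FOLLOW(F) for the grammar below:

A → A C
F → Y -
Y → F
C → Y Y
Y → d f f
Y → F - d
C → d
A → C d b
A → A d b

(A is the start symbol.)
{ $, '-', 'd' }

To compute FOLLOW(F), find every occurrence of F on a right-hand side N → α F β: add FIRST(β) \ {ε}, and if β is empty or nullable also add FOLLOW(N). Iterate to a fixed point.

In Y → F: F is at the end, add FOLLOW(Y)
In Y → F - d: F is followed by '-' d, add FIRST('-' d) \ {ε} = { '-' }

The FOLLOW sets referred to above (computed the same way, to a fixed point):
  FOLLOW(Y) = { $, '-', 'd' }

Taking the union: FOLLOW(F) = { $, '-', 'd' }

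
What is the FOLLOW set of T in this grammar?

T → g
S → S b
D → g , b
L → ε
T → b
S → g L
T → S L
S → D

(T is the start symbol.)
{ $ }

To compute FOLLOW(T), find every occurrence of T on a right-hand side N → α T β: add FIRST(β) \ {ε}, and if β is empty or nullable also add FOLLOW(N). Iterate to a fixed point.

T is the start symbol, so $ ∈ FOLLOW(T).
T does not occur on any right-hand side.

Taking the union: FOLLOW(T) = { $ }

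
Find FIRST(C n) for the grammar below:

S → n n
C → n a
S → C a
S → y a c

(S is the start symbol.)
{ 'n' }

FIRST sets of the non-terminals involved (from the grammar, by fixed-point iteration):
  FIRST(C) = { 'n' }

To compute FIRST(C n), process the symbols left to right:
Symbol C is a non-terminal. Add FIRST(C) \ {ε} = { 'n' }
C is not nullable (ε ∉ FIRST(C)), so stop here.
FIRST(C n) = { 'n' }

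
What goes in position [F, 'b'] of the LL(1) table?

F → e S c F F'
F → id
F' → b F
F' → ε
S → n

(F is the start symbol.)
Empty (error entry)

To find M[F, 'b'], we find productions for F where 'b' is in the predict set (PREDICT(N → α) = (FIRST(α) \ {ε}) ∪ (FOLLOW(N) if α ⇒* ε)).

F → e S c F F': PREDICT = { 'e' }
F → id: PREDICT = { 'id' }

M[F, 'b'] is empty (no production applies)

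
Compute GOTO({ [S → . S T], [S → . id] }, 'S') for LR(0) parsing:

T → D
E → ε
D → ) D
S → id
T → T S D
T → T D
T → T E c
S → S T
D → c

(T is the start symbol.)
{ [D → . ) D], [D → . c], [S → S . T], [T → . D], [T → . T D], [T → . T E c], [T → . T S D] }

GOTO(I, 'S') = CLOSURE({ [A → αX.β] : [A → α.Xβ] ∈ I, X = 'S' })

Items with dot before 'S', with the dot advanced:
  [S → . S T] → [S → S . T]
Closure of the advanced items:
  [S → S . T] has the dot before T: add [T → . D], [T → . T S D], [T → . T D], [T → . T E c]
  [T → . D] has the dot before D: add [D → . ) D], [D → . c]

GOTO = { [D → . ) D], [D → . c], [S → S . T], [T → . D], [T → . T D], [T → . T E c], [T → . T S D] }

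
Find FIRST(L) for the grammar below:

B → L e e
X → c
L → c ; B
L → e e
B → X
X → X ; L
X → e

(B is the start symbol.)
To compute FIRST(L), examine every production with L on the left-hand side, reading each right-hand side left to right until a non-nullable symbol is reached.

From L → c ; B:
  - c is a terminal: add 'c' and stop
From L → e e:
  - e is a terminal: add 'e' and stop

Collecting: FIRST(L) = { 'c', 'e' }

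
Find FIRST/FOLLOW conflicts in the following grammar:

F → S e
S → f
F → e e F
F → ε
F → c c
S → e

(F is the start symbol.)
No FIRST/FOLLOW conflicts.

A FIRST/FOLLOW conflict occurs when a non-terminal N has a nullable alternative N → β (β ⇒* ε) and another alternative N → α with FIRST(α) ∩ FOLLOW(N) ≠ ∅: on such a lookahead the parser cannot decide between expanding α and letting N vanish via β.

Nullable non-terminals: F.
FIRST sets used below: FIRST(S) = { 'e', 'f' }

F: nullable alternative(s) F → ε; FOLLOW(F) = { $ }
  F → S e: FIRST \ {ε} = { 'e', 'f' } — disjoint from FOLLOW(F)
  F → e e F: FIRST \ {ε} = { 'e' } — disjoint from FOLLOW(F)
  F → ε: FIRST \ {ε} = { } — this is the only nullable alternative, skip
  F → c c: FIRST \ {ε} = { 'c' } — disjoint from FOLLOW(F)

S has no nullable alternative, so no FIRST/FOLLOW check is needed there.

No FIRST/FOLLOW conflicts found.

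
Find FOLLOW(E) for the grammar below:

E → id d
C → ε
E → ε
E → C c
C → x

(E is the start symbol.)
To compute FOLLOW(E), find every occurrence of E on a right-hand side N → α E β: add FIRST(β) \ {ε}, and if β is empty or nullable also add FOLLOW(N). Iterate to a fixed point.

E is the start symbol, so $ ∈ FOLLOW(E).
E does not occur on any right-hand side.

Taking the union: FOLLOW(E) = { $ }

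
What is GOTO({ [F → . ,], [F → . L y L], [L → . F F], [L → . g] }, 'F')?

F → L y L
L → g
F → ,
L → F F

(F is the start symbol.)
{ [F → . ,], [F → . L y L], [L → . F F], [L → . g], [L → F . F] }

GOTO(I, 'F') = CLOSURE({ [A → αX.β] : [A → α.Xβ] ∈ I, X = 'F' })

Items with dot before 'F', with the dot advanced:
  [L → . F F] → [L → F . F]
Closure of the advanced items:
  [L → F . F] has the dot before F: add [F → . L y L], [F → . ,]
  [F → . L y L] has the dot before L: add [L → . g], [L → . F F]

GOTO = { [F → . ,], [F → . L y L], [L → . F F], [L → . g], [L → F . F] }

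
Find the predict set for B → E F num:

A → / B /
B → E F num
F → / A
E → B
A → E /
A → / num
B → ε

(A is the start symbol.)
PREDICT(B → E F num) = (FIRST(RHS) \ {ε}) ∪ (FOLLOW(B) if ε ∈ FIRST(RHS), i.e. RHS ⇒* ε)
FIRST(E) = { '/', ε }
FIRST(F) = { '/' }
FIRST(E F num) = { '/' }
ε ∉ FIRST(E F num), so FOLLOW(B) is not added.
PREDICT(B → E F num) = { '/' }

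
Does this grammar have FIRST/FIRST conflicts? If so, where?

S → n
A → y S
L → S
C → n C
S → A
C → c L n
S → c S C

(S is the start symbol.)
No FIRST/FIRST conflicts.

A FIRST/FIRST conflict occurs when two productions N → α and N → β for the same non-terminal have FIRST(α) ∩ FIRST(β) ≠ ∅ (with ε ∈ FIRST of a nullable right-hand side, so two nullable alternatives also conflict).

FIRST sets of the non-terminals at (or reachable through a nullable prefix from) the front of some alternative:
  FIRST(A) = { 'y' }

Productions for S:
  S → n: FIRST = { 'n' }
  S → A: FIRST = { 'y' }
  S → c S C: FIRST = { 'c' }
Productions for C:
  C → n C: FIRST = { 'n' }
  C → c L n: FIRST = { 'c' }
A, L have only one production, so no FIRST/FIRST conflict is possible there.

All alternatives of each non-terminal have pairwise disjoint FIRST sets.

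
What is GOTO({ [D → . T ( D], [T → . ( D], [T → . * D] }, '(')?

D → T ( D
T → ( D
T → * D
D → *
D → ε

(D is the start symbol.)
GOTO(I, '(') = CLOSURE({ [A → αX.β] : [A → α.Xβ] ∈ I, X = '(' })

Items with dot before '(', with the dot advanced:
  [T → . ( D] → [T → ( . D]
Closure of the advanced items:
  [T → ( . D] has the dot before D: add [D → . T ( D], [D → . *], [D → .]
  [D → . T ( D] has the dot before T: add [T → . ( D], [T → . * D]

GOTO = { [D → . *], [D → . T ( D], [D → .], [T → ( . D], [T → . ( D], [T → . * D] }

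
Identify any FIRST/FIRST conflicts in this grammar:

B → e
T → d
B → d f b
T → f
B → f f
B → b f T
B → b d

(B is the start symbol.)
Yes. B → b f T / B → b d on { 'b' }

Productions for B:
  B → e: FIRST = { 'e' }
  B → d f b: FIRST = { 'd' }
  B → f f: FIRST = { 'f' }
  B → b f T: FIRST = { 'b' }
  B → b d: FIRST = { 'b' }
Productions for T:
  T → d: FIRST = { 'd' }
  T → f: FIRST = { 'f' }

Conflict for B: B → b f T and B → b d
  Overlap: { 'b' }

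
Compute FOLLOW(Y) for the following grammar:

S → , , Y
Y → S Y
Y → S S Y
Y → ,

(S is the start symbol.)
In S → , , Y: Y is at the end, add FOLLOW(S)
In Y → S Y: Y is at the end; this adds FOLLOW(Y) to itself — nothing new
In Y → S S Y: Y is at the end; this adds FOLLOW(Y) to itself — nothing new

The FOLLOW sets referred to above (computed the same way, to a fixed point):
  FOLLOW(S) = { $, ',' }

Taking the union: FOLLOW(Y) = { $, ',' }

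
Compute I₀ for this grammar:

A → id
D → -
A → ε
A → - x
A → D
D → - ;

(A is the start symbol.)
{ [A → . - x], [A → . D], [A → . id], [A → .], [A' → . A], [D → . - ;], [D → . -] }

First, augment the grammar with A' → A
I₀ = CLOSURE({ [A' → . A] }):
  [A' → . A] has the dot before A: add [A → . id], [A → .], [A → . - x], [A → . D]
  [A → . D] has the dot before D: add [D → . -], [D → . - ;]
No further items can be added.

I₀ = { [A → . - x], [A → . D], [A → . id], [A → .], [A' → . A], [D → . - ;], [D → . -] }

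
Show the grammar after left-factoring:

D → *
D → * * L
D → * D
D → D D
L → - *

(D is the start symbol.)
D → * D'
D' → ε
D' → * L
D' → D
D → D D
L → - *

Left-factoring transforms A → αβ₁ | αβ₂ into A → αA' and A' → β₁ | β₂
(α is the longest common prefix among the alternatives). Repeat until
no nonterminal has two alternatives with a common prefix.

Round 1: D has alternatives sharing prefix '*'. Introduce D': D → * D'
  Add: D' → ε
  Add: D' → * L
  Add: D' → D

No remaining common prefixes — done.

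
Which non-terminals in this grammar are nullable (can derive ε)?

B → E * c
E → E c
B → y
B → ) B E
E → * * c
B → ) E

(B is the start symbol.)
None

There are no ε-productions, so no non-terminal can derive ε.
No non-terminals are nullable.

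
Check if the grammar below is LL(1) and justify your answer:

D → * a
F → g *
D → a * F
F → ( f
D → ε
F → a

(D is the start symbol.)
Yes, the grammar is LL(1).

Relevant sets:
  FOLLOW(D) = { $ }

For D:
  PREDICT(D → '*' a) = { '*' }
  PREDICT(D → a '*' F) = { 'a' }
  PREDICT(D → ε) = { $ }
For F:
  PREDICT(F → g '*') = { 'g' }
  PREDICT(F → '(' f) = { '(' }
  PREDICT(F → a) = { 'a' }

All predict sets are disjoint. The grammar IS LL(1).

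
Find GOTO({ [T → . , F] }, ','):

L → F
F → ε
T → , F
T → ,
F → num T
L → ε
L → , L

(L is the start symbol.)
GOTO(I, ',') = CLOSURE({ [A → αX.β] : [A → α.Xβ] ∈ I, X = ',' })

Items with dot before ',', with the dot advanced:
  [T → . , F] → [T → , . F]
Closure of the advanced items:
  [T → , . F] has the dot before F: add [F → .], [F → . num T]

GOTO = { [F → . num T], [F → .], [T → , . F] }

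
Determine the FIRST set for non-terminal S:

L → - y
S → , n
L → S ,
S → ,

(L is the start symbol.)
{ ',' }

From S → , n:
  - ',' is a terminal: add ',' and stop
From S → ,:
  - ',' is a terminal: add ',' and stop

Collecting: FIRST(S) = { ',' }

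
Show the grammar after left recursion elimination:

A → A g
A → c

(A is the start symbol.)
A is directly left-recursive. The standard transformation for
  A → A α₁ | ... | A α_m | β₁ | ... | β_n
is
  A  → β₁ A' | ... | β_n A'
  A' → α₁ A' | ... | α_m A' | ε

A → c becomes A → c A'
A → A g becomes A' → g A'
Add A' → ε

Resulting grammar:
A → c A'
A' → g A'
A' → ε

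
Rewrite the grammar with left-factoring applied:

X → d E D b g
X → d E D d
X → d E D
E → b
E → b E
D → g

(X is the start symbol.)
Left-factoring transforms A → αβ₁ | αβ₂ into A → αA' and A' → β₁ | β₂
(α is the longest common prefix among the alternatives). Repeat until
no nonterminal has two alternatives with a common prefix.

Round 1: X has alternatives sharing prefix 'd E D'. Introduce X': X → d E D X'
  Add: X' → b g
  Add: X' → d
  Add: X' → ε

Round 2: E has alternatives sharing prefix 'b'. Introduce E': E → b E'
  Add: E' → ε
  Add: E' → E

No remaining common prefixes — done.

Resulting grammar:
X → d E D X'
X' → b g
X' → d
X' → ε
E → b E'
E' → ε
E' → E
D → g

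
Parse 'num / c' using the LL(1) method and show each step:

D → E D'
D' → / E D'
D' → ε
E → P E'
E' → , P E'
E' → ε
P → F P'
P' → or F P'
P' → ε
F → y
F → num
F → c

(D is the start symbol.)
Stack is shown with the top on the left.

Stack           Input      Action
---------------------------------
D $             num / c $  output D → E D'
E D' $          num / c $  output E → P E'
P E' D' $       num / c $  output P → F P'
F P' E' D' $    num / c $  output F → num
num P' E' D' $  num / c $  match 'num'
P' E' D' $      / c $      output P' → ε
E' D' $         / c $      output E' → ε
D' $            / c $      output D' → / E D'
/ E D' $        / c $      match '/'
E D' $          c $        output E → P E'
P E' D' $       c $        output P → F P'
F P' E' D' $    c $        output F → c
c P' E' D' $    c $        match 'c'
P' E' D' $      $          output P' → ε
E' D' $         $          output E' → ε
D' $            $          output D' → ε
$               $          accept

The string is accepted.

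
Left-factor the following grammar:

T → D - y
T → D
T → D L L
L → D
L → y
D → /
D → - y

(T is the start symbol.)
T → D T'
T' → - y
T' → ε
T' → L L
L → D
L → y
D → /
D → - y

Left-factoring transforms A → αβ₁ | αβ₂ into A → αA' and A' → β₁ | β₂
(α is the longest common prefix among the alternatives). Repeat until
no nonterminal has two alternatives with a common prefix.

Round 1: T has alternatives sharing prefix 'D'. Introduce T': T → D T'
  Add: T' → - y
  Add: T' → ε
  Add: T' → L L

No remaining common prefixes — done.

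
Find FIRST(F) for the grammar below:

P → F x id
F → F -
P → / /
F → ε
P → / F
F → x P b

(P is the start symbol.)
To compute FIRST(F), examine every production with F on the left-hand side, reading each right-hand side left to right until a non-nullable symbol is reached.

From F → F -:
  - F is the symbol being defined: contributes nothing new
    F is nullable, so continue to the next symbol
  - '-' is a terminal: add '-' and stop
From F → ε:
  - ε-production, so ε ∈ FIRST(F)
From F → x P b:
  - x is a terminal: add 'x' and stop

Collecting: FIRST(F) = { '-', 'x', ε }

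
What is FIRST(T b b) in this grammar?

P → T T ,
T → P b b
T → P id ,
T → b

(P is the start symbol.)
{ 'b' }

FIRST sets of the non-terminals involved (from the grammar, by fixed-point iteration):
  FIRST(T) = { 'b' }

To compute FIRST(T b b), process the symbols left to right:
Symbol T is a non-terminal. Add FIRST(T) \ {ε} = { 'b' }
T is not nullable (ε ∉ FIRST(T)), so stop here.
FIRST(T b b) = { 'b' }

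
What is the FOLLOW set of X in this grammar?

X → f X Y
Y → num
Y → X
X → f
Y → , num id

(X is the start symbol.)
To compute FOLLOW(X), find every occurrence of X on a right-hand side N → α X β: add FIRST(β) \ {ε}, and if β is empty or nullable also add FOLLOW(N). Iterate to a fixed point.

X is the start symbol, so $ ∈ FOLLOW(X).
In X → f X Y: X is followed by Y, add FIRST(Y) \ {ε} = { ',', 'f', 'num' }
In Y → X: X is at the end, add FOLLOW(Y)

The FOLLOW sets referred to above (computed the same way, to a fixed point):
  FOLLOW(Y) = { $, ',', 'f', 'num' }

Taking the union: FOLLOW(X) = { $, ',', 'f', 'num' }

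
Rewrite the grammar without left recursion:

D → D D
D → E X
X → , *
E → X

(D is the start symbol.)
D is directly left-recursive. The standard transformation for
  A → A α₁ | ... | A α_m | β₁ | ... | β_n
is
  A  → β₁ A' | ... | β_n A'
  A' → α₁ A' | ... | α_m A' | ε

D → E X becomes D → E X D'
D → D D becomes D' → D D'
Add D' → ε

Productions for other non-terminals are unchanged:
  X → , *
  E → X

Resulting grammar:
D → E X D'
D' → D D'
D' → ε
X → , *
E → X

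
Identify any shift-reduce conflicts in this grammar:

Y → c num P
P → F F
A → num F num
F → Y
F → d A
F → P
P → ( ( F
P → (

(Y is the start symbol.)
Yes — I4: [P → ( .] vs [P → ( . ( F]; I13: [P → F F .] vs [F → . d A]; I16: [P → ( ( F .] vs [F → . d A]

A shift-reduce conflict occurs when an LR(0) state has both:
  - a complete (reduce) item [A → α .] (dot at the end), and
  - a shift item [B → β . c γ] (dot before a terminal).

Augment with Y' → Y and build the canonical LR(0) collection (I0 = CLOSURE({[Y' → . Y]}), then GOTO on every symbol after a dot until no new states appear). It has 17 states:
  I0: { [Y → . c num P], [Y' → . Y] }  — shift
  I1: { [Y' → Y .] }  — accept
  I2: { [Y → c . num P] }  — shift
  I3: { [F → . P], [F → . Y], [F → . d A], [P → . ( ( F], [P → . (], [P → . F F], [Y → . c num P], [Y → c num . P] }  — shift
  I4: { [P → ( . ( F], [P → ( .] }  — shift, reduce
  I5: { [F → . P], [F → . Y], [F → . d A], [P → . ( ( F], [P → . (], [P → . F F], [P → F . F], [Y → . c num P] }  — shift
  I6: { [F → P .], [Y → c num P .] }  — 2 reduces
  I7: { [F → Y .] }  — reduce
  I8: { [A → . num F num], [F → d . A] }  — shift
  I9: { [F → d A .] }  — reduce
  I10: { [A → num . F num], [F → . P], [F → . Y], [F → . d A], [P → . ( ( F], [P → . (], [P → . F F], [Y → . c num P] }  — shift
  I11: { [A → num F . num], [F → . P], [F → . Y], [F → . d A], [P → . ( ( F], [P → . (], [P → . F F], [P → F . F], [Y → . c num P] }  — shift
  I12: { [F → P .] }  — reduce
  I13: { [F → . P], [F → . Y], [F → . d A], [P → . ( ( F], [P → . (], [P → . F F], [P → F . F], [P → F F .], [Y → . c num P] }  — shift, reduce
  I14: { [A → num F num .] }  — reduce
  I15: { [F → . P], [F → . Y], [F → . d A], [P → ( ( . F], [P → . ( ( F], [P → . (], [P → . F F], [Y → . c num P] }  — shift
  I16: { [F → . P], [F → . Y], [F → . d A], [P → ( ( F .], [P → . ( ( F], [P → . (], [P → . F F], [P → F . F], [Y → . c num P] }  — shift, reduce

I4 contains reduce item [P → ( .] and shift item [P → ( . ( F] — shift-reduce conflict.
I13 contains reduce item [P → F F .] and shift items [F → . d A], [P → . (], [P → . ( ( F], [Y → . c num P] — shift-reduce conflict.
I16 contains reduce item [P → ( ( F .] and shift items [F → . d A], [P → . (], [P → . ( ( F], [Y → . c num P] — shift-reduce conflict.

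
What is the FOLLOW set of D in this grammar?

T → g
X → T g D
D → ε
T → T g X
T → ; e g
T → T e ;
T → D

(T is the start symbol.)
{ $, 'e', 'g' }

In X → T g D: D is at the end, add FOLLOW(X)
In T → D: D is at the end, add FOLLOW(T)

The FOLLOW sets referred to above (computed the same way, to a fixed point):
  FOLLOW(X) = { $, 'e', 'g' }
  FOLLOW(T) = { $, 'e', 'g' }

Taking the union: FOLLOW(D) = { $, 'e', 'g' }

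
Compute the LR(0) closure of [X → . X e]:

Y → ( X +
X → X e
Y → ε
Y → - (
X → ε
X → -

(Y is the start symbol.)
To compute CLOSURE, for each item [A → α.Bβ] where B is a non-terminal, add [B → .γ] for all productions B → γ; repeat for the newly added items until nothing changes.

Start with: [X → . X e]
  [X → . X e] has the dot before X: add [X → .], [X → . -]
No further items can be added.

CLOSURE = { [X → . -], [X → . X e], [X → .] }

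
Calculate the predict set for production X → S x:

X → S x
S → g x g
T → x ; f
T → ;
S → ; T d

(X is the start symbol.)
PREDICT(X → S x) = (FIRST(RHS) \ {ε}) ∪ (FOLLOW(X) if ε ∈ FIRST(RHS), i.e. RHS ⇒* ε)
FIRST(S) = { ';', 'g' }
FIRST(S x) = { ';', 'g' }
ε ∉ FIRST(S x), so FOLLOW(X) is not added.
PREDICT(X → S x) = { ';', 'g' }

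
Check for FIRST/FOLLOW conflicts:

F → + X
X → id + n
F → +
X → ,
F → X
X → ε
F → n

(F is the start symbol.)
No FIRST/FOLLOW conflicts.

Nullable non-terminals: F, X.
FIRST sets used below: FIRST(X) = { ',', 'id', ε }

F: nullable alternative(s) F → X; FOLLOW(F) = { $ }
  F → + X: FIRST \ {ε} = { '+' } — disjoint from FOLLOW(F)
  F → +: FIRST \ {ε} = { '+' } — disjoint from FOLLOW(F)
  F → X: FIRST \ {ε} = { ',', 'id' } — this is the only nullable alternative, skip
  F → n: FIRST \ {ε} = { 'n' } — disjoint from FOLLOW(F)

X: nullable alternative(s) X → ε; FOLLOW(X) = { $ }
  X → id + n: FIRST \ {ε} = { 'id' } — disjoint from FOLLOW(X)
  X → ,: FIRST \ {ε} = { ',' } — disjoint from FOLLOW(X)
  X → ε: FIRST \ {ε} = { } — this is the only nullable alternative, skip

No FIRST/FOLLOW conflicts found.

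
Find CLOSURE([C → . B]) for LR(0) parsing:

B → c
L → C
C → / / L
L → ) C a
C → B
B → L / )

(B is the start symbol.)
{ [B → . L / )], [B → . c], [C → . / / L], [C → . B], [L → . ) C a], [L → . C] }

Start with: [C → . B]
  [C → . B] has the dot before B: add [B → . c], [B → . L / )]
  [B → . L / )] has the dot before L: add [L → . C], [L → . ) C a]
  [L → . C] has the dot before C: add [C → . / / L]
No further items can be added.

CLOSURE = { [B → . L / )], [B → . c], [C → . / / L], [C → . B], [L → . ) C a], [L → . C] }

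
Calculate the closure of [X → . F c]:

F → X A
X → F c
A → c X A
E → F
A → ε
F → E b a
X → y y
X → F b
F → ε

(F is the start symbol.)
{ [E → . F], [F → . E b a], [F → . X A], [F → .], [X → . F b], [X → . F c], [X → . y y] }

To compute CLOSURE, for each item [A → α.Bβ] where B is a non-terminal, add [B → .γ] for all productions B → γ; repeat for the newly added items until nothing changes.

Start with: [X → . F c]
  [X → . F c] has the dot before F: add [F → . X A], [F → . E b a], [F → .]
  [F → . X A] has the dot before X: add [X → . y y], [X → . F b]
  [F → . E b a] has the dot before E: add [E → . F]
No further items can be added.

CLOSURE = { [E → . F], [F → . E b a], [F → . X A], [F → .], [X → . F b], [X → . F c], [X → . y y] }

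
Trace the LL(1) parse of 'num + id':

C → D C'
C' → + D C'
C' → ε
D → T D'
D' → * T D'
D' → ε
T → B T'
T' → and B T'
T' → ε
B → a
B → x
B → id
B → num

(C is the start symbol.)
LL(1) parsing maintains a stack (initially the start symbol over $) and the input. At each step: if the stack top is a terminal, match it against the current input token; if it is a non-terminal N, replace it with the RHS of M[N, lookahead] (the unique production whose predict set contains the lookahead).

Stack is shown with the top on the left.

Stack           Input       Action
----------------------------------
C $             num + id $  output C → D C'
D C' $          num + id $  output D → T D'
T D' C' $       num + id $  output T → B T'
B T' D' C' $    num + id $  output B → num
num T' D' C' $  num + id $  match 'num'
T' D' C' $      + id $      output T' → ε
D' C' $         + id $      output D' → ε
C' $            + id $      output C' → + D C'
+ D C' $        + id $      match '+'
D C' $          id $        output D → T D'
T D' C' $       id $        output T → B T'
B T' D' C' $    id $        output B → id
id T' D' C' $   id $        match 'id'
T' D' C' $      $           output T' → ε
D' C' $         $           output D' → ε
C' $            $           output C' → ε
$               $           accept

The string is accepted.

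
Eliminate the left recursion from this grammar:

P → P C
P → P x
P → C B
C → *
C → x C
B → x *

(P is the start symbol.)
P → C B P'
P' → C P'
P' → x P'
P' → ε
C → *
C → x C
B → x *

P is directly left-recursive. The standard transformation for
  A → A α₁ | ... | A α_m | β₁ | ... | β_n
is
  A  → β₁ A' | ... | β_n A'
  A' → α₁ A' | ... | α_m A' | ε

P → C B becomes P → C B P'
P → P C becomes P' → C P'
P → P x becomes P' → x P'
Add P' → ε

Productions for other non-terminals are unchanged:
  C → *
  C → x C
  B → x *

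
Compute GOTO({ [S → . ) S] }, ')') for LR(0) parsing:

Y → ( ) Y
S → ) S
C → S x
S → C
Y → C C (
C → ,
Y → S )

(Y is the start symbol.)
GOTO(I, ')') = CLOSURE({ [A → αX.β] : [A → α.Xβ] ∈ I, X = ')' })

Items with dot before ')', with the dot advanced:
  [S → . ) S] → [S → ) . S]
Closure of the advanced items:
  [S → ) . S] has the dot before S: add [S → . ) S], [S → . C]
  [S → . C] has the dot before C: add [C → . S x], [C → . ,]

GOTO = { [C → . ,], [C → . S x], [S → ) . S], [S → . ) S], [S → . C] }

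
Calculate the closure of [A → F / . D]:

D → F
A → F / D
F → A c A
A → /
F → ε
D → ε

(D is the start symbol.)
To compute CLOSURE, for each item [A → α.Bβ] where B is a non-terminal, add [B → .γ] for all productions B → γ; repeat for the newly added items until nothing changes.

Start with: [A → F / . D]
  [A → F / . D] has the dot before D: add [D → . F], [D → .]
  [D → . F] has the dot before F: add [F → . A c A], [F → .]
  [F → . A c A] has the dot before A: add [A → . F / D], [A → . /]
No further items can be added.

CLOSURE = { [A → . /], [A → . F / D], [A → F / . D], [D → . F], [D → .], [F → . A c A], [F → .] }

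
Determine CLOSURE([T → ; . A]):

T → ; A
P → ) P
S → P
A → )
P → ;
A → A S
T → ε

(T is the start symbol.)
To compute CLOSURE, for each item [A → α.Bβ] where B is a non-terminal, add [B → .γ] for all productions B → γ; repeat for the newly added items until nothing changes.

Start with: [T → ; . A]
  [T → ; . A] has the dot before A: add [A → . )], [A → . A S]
No further items can be added.

CLOSURE = { [A → . )], [A → . A S], [T → ; . A] }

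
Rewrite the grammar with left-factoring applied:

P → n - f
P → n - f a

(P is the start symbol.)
Left-factoring transforms A → αβ₁ | αβ₂ into A → αA' and A' → β₁ | β₂
(α is the longest common prefix among the alternatives). Repeat until
no nonterminal has two alternatives with a common prefix.

Round 1: P has alternatives sharing prefix 'n - f'. Introduce P': P → n - f P'
  Add: P' → ε
  Add: P' → a

No remaining common prefixes — done.

Resulting grammar:
P → n - f P'
P' → ε
P' → a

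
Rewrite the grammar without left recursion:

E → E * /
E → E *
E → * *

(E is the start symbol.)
E → * * E'
E' → * / E'
E' → * E'
E' → ε

E is directly left-recursive. The standard transformation for
  A → A α₁ | ... | A α_m | β₁ | ... | β_n
is
  A  → β₁ A' | ... | β_n A'
  A' → α₁ A' | ... | α_m A' | ε

E → * * becomes E → * * E'
E → E * / becomes E' → * / E'
E → E * becomes E' → * E'
Add E' → ε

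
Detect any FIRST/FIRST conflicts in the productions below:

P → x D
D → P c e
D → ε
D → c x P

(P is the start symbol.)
No FIRST/FIRST conflicts.

A FIRST/FIRST conflict occurs when two productions N → α and N → β for the same non-terminal have FIRST(α) ∩ FIRST(β) ≠ ∅ (with ε ∈ FIRST of a nullable right-hand side, so two nullable alternatives also conflict).

FIRST sets of the non-terminals at (or reachable through a nullable prefix from) the front of some alternative:
  FIRST(P) = { 'x' }

Productions for D:
  D → P c e: FIRST = { 'x' }
  D → ε: FIRST = { ε }
  D → c x P: FIRST = { 'c' }
P has only one production, so no FIRST/FIRST conflict is possible there.

All alternatives of each non-terminal have pairwise disjoint FIRST sets.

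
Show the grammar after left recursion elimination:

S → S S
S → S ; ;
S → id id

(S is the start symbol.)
S is directly left-recursive. The standard transformation for
  A → A α₁ | ... | A α_m | β₁ | ... | β_n
is
  A  → β₁ A' | ... | β_n A'
  A' → α₁ A' | ... | α_m A' | ε

S → id id becomes S → id id S'
S → S S becomes S' → S S'
S → S ; ; becomes S' → ; ; S'
Add S' → ε

Resulting grammar:
S → id id S'
S' → S S'
S' → ; ; S'
S' → ε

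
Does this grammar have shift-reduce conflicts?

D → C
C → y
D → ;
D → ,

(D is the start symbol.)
No shift-reduce conflicts

A shift-reduce conflict occurs when an LR(0) state has both:
  - a complete (reduce) item [A → α .] (dot at the end), and
  - a shift item [B → β . c γ] (dot before a terminal).

Augment with D' → D and build the canonical LR(0) collection (I0 = CLOSURE({[D' → . D]}), then GOTO on every symbol after a dot until no new states appear). It has 6 states:
  I0: { [C → . y], [D → . ,], [D → . ;], [D → . C], [D' → . D] }  — shift
  I1: { [D → , .] }  — reduce
  I2: { [D → ; .] }  — reduce
  I3: { [D → C .] }  — reduce
  I4: { [D' → D .] }  — accept
  I5: { [C → y .] }  — reduce

No state contains both a complete item and a shift item.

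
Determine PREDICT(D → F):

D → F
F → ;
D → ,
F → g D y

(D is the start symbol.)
{ ';', 'g' }

PREDICT(D → F) = (FIRST(RHS) \ {ε}) ∪ (FOLLOW(D) if ε ∈ FIRST(RHS), i.e. RHS ⇒* ε)
FIRST(F) = { ';', 'g' }
FIRST(F) = { ';', 'g' }
ε ∉ FIRST(F), so FOLLOW(D) is not added.
PREDICT(D → F) = { ';', 'g' }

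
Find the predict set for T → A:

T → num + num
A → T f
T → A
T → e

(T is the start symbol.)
PREDICT(T → A) = (FIRST(RHS) \ {ε}) ∪ (FOLLOW(T) if ε ∈ FIRST(RHS), i.e. RHS ⇒* ε)
FIRST(A) = { 'e', 'num' }
FIRST(A) = { 'e', 'num' }
ε ∉ FIRST(A), so FOLLOW(T) is not added.
PREDICT(T → A) = { 'e', 'num' }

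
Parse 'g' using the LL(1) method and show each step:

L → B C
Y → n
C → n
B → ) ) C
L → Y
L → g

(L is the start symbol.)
LL(1) parsing maintains a stack (initially the start symbol over $) and the input. At each step: if the stack top is a terminal, match it against the current input token; if it is a non-terminal N, replace it with the RHS of M[N, lookahead] (the unique production whose predict set contains the lookahead).

Stack is shown with the top on the left.

Stack  Input  Action
--------------------
L $    g $    output L → g
g $    g $    match 'g'
$      $      accept

The string is accepted.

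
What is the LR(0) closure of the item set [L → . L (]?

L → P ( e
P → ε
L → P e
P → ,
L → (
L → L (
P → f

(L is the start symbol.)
{ [L → . (], [L → . L (], [L → . P ( e], [L → . P e], [P → . ,], [P → . f], [P → .] }

To compute CLOSURE, for each item [A → α.Bβ] where B is a non-terminal, add [B → .γ] for all productions B → γ; repeat for the newly added items until nothing changes.

Start with: [L → . L (]
  [L → . L (] has the dot before L: add [L → . P ( e], [L → . P e], [L → . (]
  [L → . P ( e] has the dot before P: add [P → .], [P → . ,], [P → . f]
No further items can be added.

CLOSURE = { [L → . (], [L → . L (], [L → . P ( e], [L → . P e], [P → . ,], [P → . f], [P → .] }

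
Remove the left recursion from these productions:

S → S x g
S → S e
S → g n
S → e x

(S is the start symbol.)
S → g n S'
S → e x S'
S' → x g S'
S' → e S'
S' → ε

S is directly left-recursive. The standard transformation for
  A → A α₁ | ... | A α_m | β₁ | ... | β_n
is
  A  → β₁ A' | ... | β_n A'
  A' → α₁ A' | ... | α_m A' | ε

S → g n becomes S → g n S'
S → e x becomes S → e x S'
S → S x g becomes S' → x g S'
S → S e becomes S' → e S'
Add S' → ε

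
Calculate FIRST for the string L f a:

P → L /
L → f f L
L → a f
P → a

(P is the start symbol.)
FIRST sets of the non-terminals involved (from the grammar, by fixed-point iteration):
  FIRST(L) = { 'a', 'f' }

To compute FIRST(L f a), process the symbols left to right:
Symbol L is a non-terminal. Add FIRST(L) \ {ε} = { 'a', 'f' }
L is not nullable (ε ∉ FIRST(L)), so stop here.
FIRST(L f a) = { 'a', 'f' }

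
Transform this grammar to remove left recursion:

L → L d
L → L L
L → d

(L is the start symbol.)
L is directly left-recursive. The standard transformation for
  A → A α₁ | ... | A α_m | β₁ | ... | β_n
is
  A  → β₁ A' | ... | β_n A'
  A' → α₁ A' | ... | α_m A' | ε

L → d becomes L → d L'
L → L d becomes L' → d L'
L → L L becomes L' → L L'
Add L' → ε

Resulting grammar:
L → d L'
L' → d L'
L' → L L'
L' → ε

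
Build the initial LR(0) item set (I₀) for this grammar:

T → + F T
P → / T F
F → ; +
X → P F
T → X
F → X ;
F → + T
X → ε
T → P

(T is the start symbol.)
First, augment the grammar with T' → T
I₀ = CLOSURE({ [T' → . T] }):
  [T' → . T] has the dot before T: add [T → . + F T], [T → . X], [T → . P]
  [T → . X] has the dot before X: add [X → . P F], [X → .]
  [T → . P] has the dot before P: add [P → . / T F]
No further items can be added.

I₀ = { [P → . / T F], [T → . + F T], [T → . P], [T → . X], [T' → . T], [X → . P F], [X → .] }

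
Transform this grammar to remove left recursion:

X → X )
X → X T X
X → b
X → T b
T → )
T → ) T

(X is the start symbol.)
X → b X'
X → T b X'
X' → ) X'
X' → T X X'
X' → ε
T → )
T → ) T

X is directly left-recursive. The standard transformation for
  A → A α₁ | ... | A α_m | β₁ | ... | β_n
is
  A  → β₁ A' | ... | β_n A'
  A' → α₁ A' | ... | α_m A' | ε

X → b becomes X → b X'
X → T b becomes X → T b X'
X → X ) becomes X' → ) X'
X → X T X becomes X' → T X X'
Add X' → ε

Productions for other non-terminals are unchanged:
  T → )
  T → ) T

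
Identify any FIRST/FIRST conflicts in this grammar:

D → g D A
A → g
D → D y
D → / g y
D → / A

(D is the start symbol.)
A FIRST/FIRST conflict occurs when two productions N → α and N → β for the same non-terminal have FIRST(α) ∩ FIRST(β) ≠ ∅ (with ε ∈ FIRST of a nullable right-hand side, so two nullable alternatives also conflict).

FIRST sets of the non-terminals at (or reachable through a nullable prefix from) the front of some alternative:
  FIRST(D) = { '/', 'g' }

Productions for D:
  D → g D A: FIRST = { 'g' }
  D → D y: FIRST = { '/', 'g' }
  D → / g y: FIRST = { '/' }
  D → / A: FIRST = { '/' }
A has only one production, so no FIRST/FIRST conflict is possible there.

Conflict for D: D → g D A and D → D y
  Overlap: { 'g' }
Conflict for D: D → D y and D → / g y
  Overlap: { '/' }
Conflict for D: D → D y and D → / A
  Overlap: { '/' }
Conflict for D: D → / g y and D → / A
  Overlap: { '/' }

Answer: Yes. D → g D A / D → D y on { 'g' }; D → D y / D → '/' g y on { '/' }; D → D y / D → '/' A on { '/' }; D → '/' g y / D → '/' A on { '/' }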